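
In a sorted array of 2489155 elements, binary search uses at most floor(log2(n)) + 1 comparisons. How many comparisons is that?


Halving sequence: 2489155 -> 1244577 -> 622288 -> 311144 -> 155572 -> 77786 -> 38893 -> 19446 -> 9723 -> 4861 -> 2430 -> 1215 -> 607 -> 303 -> 151 -> 75 -> 37 -> 18 -> 9 -> 4 -> 2 -> 1
Number of halvings = 21
Max comparisons = 21 + 1 = 22


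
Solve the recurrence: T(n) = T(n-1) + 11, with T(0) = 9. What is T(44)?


Unrolling the recurrence:
T(44) = T(43) + 11
       = T(42) + 11 + 11
       = T(41) + 11*3
       ...
       = T(0) + 11*44
       = 9 + 484 = 493


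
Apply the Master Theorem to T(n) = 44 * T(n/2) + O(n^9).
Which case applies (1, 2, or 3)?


The Master Theorem: T(n) = a*T(n/b) + O(n^c)
  a = 44, b = 2, c = 9
log_b(a) = log_2(44) ~ 5.459
Compare b^c with a: 2^9 = 512 > 44, so c > log_b(a).
Since c > log_b(a), Case 3 applies.
T(n) = O(n^9)
Master Theorem case = 3


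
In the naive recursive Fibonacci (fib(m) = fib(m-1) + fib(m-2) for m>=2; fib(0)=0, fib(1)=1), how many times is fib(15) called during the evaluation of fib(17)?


Let N(m) = number of times fib(m) is called while evaluating fib(17).
N(17) = 1 (the initial call).
N(16) = 1 (only fib(17) calls it).
For 1 <= m <= 15: fib(m) is called by fib(m+1) and fib(m+2), so
  N(m) = N(m+1) + N(m+2).
fib(0) is called only by fib(2), so N(0) = N(2).
Walk down from m=17:
  N(17)=1, N(16)=1, N(15)=2
N(15) = 2


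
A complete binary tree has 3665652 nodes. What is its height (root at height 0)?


In a complete binary tree, level k holds nodes 2^k .. 2^(k+1)-1 (1-indexed).
Height = floor(log2(n)) = floor(log2(3665652)) = 21
Check: 2^21 = 2097152 <= 3665652 < 4194304 = 2^22


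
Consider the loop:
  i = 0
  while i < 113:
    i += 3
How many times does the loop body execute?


Starting at i = 0, each iteration adds 3.
Iterations until i >= 113:
  Iteration 1: i = 0 -> i = 3
  Iteration 2: i = 3 -> i = 6
  Iteration 3: i = 6 -> i = 9
  Iteration 4: i = 9 -> i = 12
  Iteration 5: i = 12 -> i = 15
  Iteration 6: i = 15 -> i = 18
  Iteration 7: i = 18 -> i = 21
  Iteration 8: i = 21 -> i = 24
  ... continuing ...
Total iterations = ceil(113/3) = 38


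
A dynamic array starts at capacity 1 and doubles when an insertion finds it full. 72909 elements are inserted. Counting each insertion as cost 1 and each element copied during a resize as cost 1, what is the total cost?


n = 72909
Insertion costs: 72909
Resizes copy 1, 2, 4, ... up to the largest power of 2 that is <= n-1 = 72908, i.e. 65536.
Copy costs = 1 + 2 + 4 + 8 + 16 + 32 + 64 + 128 + 256 + 512 + 1024 + 2048 + 4096 + 8192 + 16384 + 32768 + 65536 = 131071
Total = 72909 + 131071 = 203980


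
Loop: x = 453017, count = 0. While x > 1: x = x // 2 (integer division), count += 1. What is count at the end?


The variable x halves each step:
x = 453017 -> 226508 -> 113254 -> 56627 -> 28313 -> 14156 -> 7078 -> 3539 -> 1769 -> 884 -> 442 -> 221 -> 110 -> 55 -> 27 -> 13 -> 6 -> 3 -> 1
Number of halvings = floor(log2(453017)) = 18


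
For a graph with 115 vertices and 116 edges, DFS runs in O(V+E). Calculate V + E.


A full DFS traversal visits each vertex once and examines each edge once.
V = 115
E = 116
Sum = 115 + 116 = 231


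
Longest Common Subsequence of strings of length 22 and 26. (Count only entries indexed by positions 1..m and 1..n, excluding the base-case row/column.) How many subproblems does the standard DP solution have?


DP table indexed by positions in both strings.
First string: 22 positions
Second string: 26 positions
Total = 22 * 26 = 572


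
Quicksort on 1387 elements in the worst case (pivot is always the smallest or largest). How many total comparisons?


In the worst case, each partition step picks the worst pivot:
  Partition 1: 1386 comparisons (n-1 elements to compare)
  Partition 2: 1385 comparisons
  Partition 3: 1384 comparisons
  Partition 4: 1383 comparisons
  Partition 5: 1382 comparisons
  ...
  Last partition: 0 comparisons
Total = (n-1) + (n-2) + ... + 1 + 0 = n*(n-1)/2
= 1387*1386/2 = 961191


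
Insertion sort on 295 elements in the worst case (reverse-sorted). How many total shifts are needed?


In the worst case (reverse-sorted), each element shifts past all previous:
  Element 1: 1 shifts
  Element 2: 2 shifts
  Element 3: 3 shifts
  Element 4: 4 shifts
  Element 5: 5 shifts
  ...
  Element 294: 294 shifts
Total = 1 + 2 + ... + 294
= 295*(295-1)/2 = 43365


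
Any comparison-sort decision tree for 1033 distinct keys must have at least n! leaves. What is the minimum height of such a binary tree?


A binary decision tree of height h has at most 2^h leaves and needs at least n! of them, so h >= ceil(log2(n!)).
1033! is far too large to multiply out, so use Stirling's series:
  ln(n!) ~ n ln n - n + (1/2) ln(2 pi n) + 1/(12n)  (error below 1/(360 n^3), negligible here)
  ln(1033) = 6.9402225
  n ln n = 1033 * 6.9402225 = 7169.2498
  (1/2) ln(2 pi * 1033) = (1/2) ln(6490.5304) = 4.3890
  1/(12*1033) = 0.0001
  ln(1033!) ~ 7169.2498 - 1033 + 4.3890 + 0.0001 = 6140.6389
Convert to base 2: log2(1033!) = 6140.6389 / ln 2 = 6140.6389 / 0.69314718 = 8859.0693
ceil(8859.0693) = 8860


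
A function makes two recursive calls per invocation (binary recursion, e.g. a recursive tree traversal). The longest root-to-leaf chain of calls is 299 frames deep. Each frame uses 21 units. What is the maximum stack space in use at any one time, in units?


Binary recursion: the two calls run one after the other, so only one root-to-leaf chain of frames is on the stack at a time.
Maximum depth (longest chain) = 299 frames
Each frame = 21 units
Max stack space = 299 * 21 = 6279


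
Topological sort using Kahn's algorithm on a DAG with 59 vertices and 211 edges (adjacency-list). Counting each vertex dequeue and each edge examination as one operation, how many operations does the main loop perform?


Kahn's algorithm:
  1. Compute in-degrees: O(V + E)
  2. Process queue: each vertex dequeued once (O(V))
     each edge examined once (O(E))
Total = V + E = 59 + 211 = 270


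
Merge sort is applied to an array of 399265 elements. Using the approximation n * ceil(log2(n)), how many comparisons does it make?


Merge sort divides the array into halves recursively.
Number of levels = ceil(log2(399265)) = 19
At each level, approximately n = 399265 comparisons are needed for merging.
Total comparisons ~ n * ceil(log2(n)) = 399265 * 19 = 7586035


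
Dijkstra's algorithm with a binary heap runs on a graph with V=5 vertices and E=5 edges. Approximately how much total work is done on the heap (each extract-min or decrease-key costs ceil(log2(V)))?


Dijkstra with a binary heap: each vertex is extracted once, each edge may relax once.
Each heap operation costs O(log V).
V + E = 5 + 5 = 10
ceil(log2(5)) = 3 (since 2^2 = 4 < 5 <= 8 = 2^3)
Total heap work = (V+E) * ceil(log2(V)) = 10 * 3 = 30


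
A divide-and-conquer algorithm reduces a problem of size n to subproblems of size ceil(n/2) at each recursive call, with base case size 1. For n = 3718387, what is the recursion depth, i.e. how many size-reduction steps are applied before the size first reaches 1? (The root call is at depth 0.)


Each step divides the size by 2 (rounding up); after k steps the size is ceil(n/2^k), which equals 1 exactly when 2^k >= n.
So the depth is the smallest k with 2^k >= 3718387, i.e. ceil(log_2(3718387)).
2^21 = 2097152 < 3718387 <= 4194304 = 2^22
Recursion depth = 22


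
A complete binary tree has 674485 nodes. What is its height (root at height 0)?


In a complete binary tree, level k holds nodes 2^k .. 2^(k+1)-1 (1-indexed).
Height = floor(log2(n)) = floor(log2(674485)) = 19
Check: 2^19 = 524288 <= 674485 < 1048576 = 2^20


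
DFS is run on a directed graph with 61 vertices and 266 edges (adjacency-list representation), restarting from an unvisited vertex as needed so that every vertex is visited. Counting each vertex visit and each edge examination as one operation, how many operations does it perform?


A full DFS traversal processes each vertex exactly once (push/pop on stack).
Each directed edge is examined once.
V = 61, E = 266
V + E = 327


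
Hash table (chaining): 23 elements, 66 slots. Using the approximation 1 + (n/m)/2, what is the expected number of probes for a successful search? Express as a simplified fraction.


Computing expected probes:
alpha = 23/66
= 1 + alpha/2
= 1 + 23/(2*66)
= (2*66 + 23) / (2*66)
= 155/132


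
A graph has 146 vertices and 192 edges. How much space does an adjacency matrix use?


Adjacency matrix: V x V grid of entries
Space = V^2 = 146^2 = 146 * 146 = 21316


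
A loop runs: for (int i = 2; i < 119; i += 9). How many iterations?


Loop starts at i = 2, increments by 9, stops when i >= 119.
Number of iterations = ceil((119 - 2) / 9)
= ceil(117 / 9)
= 13


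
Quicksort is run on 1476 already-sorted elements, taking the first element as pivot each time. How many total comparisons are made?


Sum of comparisons per partition:
1475 + 1474 + ... + 1 + 0
= 1476 * (1476 - 1) / 2
= 1476 * 1475 / 2
= 1088550


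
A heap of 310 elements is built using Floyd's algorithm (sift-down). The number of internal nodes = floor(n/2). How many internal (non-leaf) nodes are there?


Leaf nodes occupy roughly half the array.
Sift-down is called for each internal node, starting from the last one.
Internal nodes = floor(n/2) = floor(310/2) = 155


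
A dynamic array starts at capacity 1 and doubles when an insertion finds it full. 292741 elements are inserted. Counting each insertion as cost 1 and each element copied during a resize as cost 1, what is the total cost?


n = 292741
Insertion costs: 292741
Resizes copy 1, 2, 4, ... up to the largest power of 2 that is <= n-1 = 292740, i.e. 262144.
Copy costs = 1 + 2 + 4 + 8 + 16 + 32 + 64 + 128 + 256 + 512 + 1024 + 2048 + 4096 + 8192 + 16384 + 32768 + 65536 + 131072 + 262144 = 524287
Total = 292741 + 524287 = 817028


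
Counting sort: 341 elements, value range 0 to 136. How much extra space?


n = 341 (output array)
k = 137 (count array for 137 distinct values)
Extra space = 341 + 137 = 478


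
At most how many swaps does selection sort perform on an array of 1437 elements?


Each of the 1436 passes places one element in its final position.
Pass 1: swap minimum into position 0
Pass 2: swap minimum of remaining into position 1
...
Pass 1436: last two elements, one swap
Maximum swaps = 1437 - 1 = 1436


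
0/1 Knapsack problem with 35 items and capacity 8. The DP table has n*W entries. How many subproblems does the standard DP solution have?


The DP table is indexed by (item, capacity).
Rows: 35 items
Columns: 8 capacity values (1 to W)
Total subproblems = 35 * 8 = 280


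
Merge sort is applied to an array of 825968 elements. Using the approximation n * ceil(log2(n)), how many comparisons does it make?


Merge sort divides the array into halves recursively.
Number of levels = ceil(log2(825968)) = 20
At each level, approximately n = 825968 comparisons are needed for merging.
Total comparisons ~ n * ceil(log2(n)) = 825968 * 20 = 16519360


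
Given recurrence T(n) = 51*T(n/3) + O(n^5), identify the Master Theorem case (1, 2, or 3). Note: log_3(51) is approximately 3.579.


Master Theorem parameters: a=51, b=3, c=5
log_b(a) = 3.579
Compare b^c with a: 3^5 = 243 > 51, so c > log_b(a).
Comparing c=5 vs log_b(a)=3.579:
5 > 3.579 => Case 3
Result: T(n) = O(n^5)
Master Theorem case = 3


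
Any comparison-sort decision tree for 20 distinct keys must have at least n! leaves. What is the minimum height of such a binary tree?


A binary decision tree of height h has at most 2^h leaves and needs at least n! of them, so h >= ceil(log2(n!)).
Compute 20! as a running product:
  x2 = 2, x3 = 6, x4 = 24, x5 = 120
  x6 = 720, x7 = 5040, x8 = 40320, x9 = 362880
  x10 = 3628800, x11 = 39916800, x12 = 479001600, x13 = 6227020800
  x14 = 87178291200, x15 = 1307674368000, x16 = 20922789888000, x17 = 355687428096000
  x18 = 6402373705728000, x19 = 121645100408832000, x20 = 2432902008176640000
20! = 2432902008176640000
Bracket between powers of 2:
  2^61 = 2305843009213693952 < 2432902008176640000 <= 4611686018427387904 = 2^62
So ceil(log2(20!)) = 62


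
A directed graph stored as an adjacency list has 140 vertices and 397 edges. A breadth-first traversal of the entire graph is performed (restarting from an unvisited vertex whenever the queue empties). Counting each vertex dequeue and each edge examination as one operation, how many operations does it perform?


A full BFS traversal dequeues each vertex once and examines each edge once.
Vertex visits: 140
Edge visits: 397
V + E = 140 + 397 = 537


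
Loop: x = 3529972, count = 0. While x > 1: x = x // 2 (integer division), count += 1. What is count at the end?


The variable x halves each step:
x = 3529972 -> 1764986 -> 882493 -> 441246 -> 220623 -> 110311 -> 55155 -> 27577 -> 13788 -> 6894 -> 3447 -> 1723 -> 861 -> 430 -> 215 -> 107 -> 53 -> 26 -> 13 -> 6 -> 3 -> 1
Number of halvings = floor(log2(3529972)) = 21


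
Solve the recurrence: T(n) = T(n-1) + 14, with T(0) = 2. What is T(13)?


Unrolling the recurrence:
T(13) = T(12) + 14
       = T(11) + 14 + 14
       = T(10) + 14*3
       ...
       = T(0) + 14*13
       = 2 + 182 = 184


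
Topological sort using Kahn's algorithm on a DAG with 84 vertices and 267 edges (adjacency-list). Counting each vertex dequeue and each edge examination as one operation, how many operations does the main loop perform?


Kahn's algorithm:
  1. Compute in-degrees: O(V + E)
  2. Process queue: each vertex dequeued once (O(V))
     each edge examined once (O(E))
Total = V + E = 84 + 267 = 351


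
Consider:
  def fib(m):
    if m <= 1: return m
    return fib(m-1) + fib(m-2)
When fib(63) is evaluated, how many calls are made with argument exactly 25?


Let N(m) = number of times fib(m) is called while evaluating fib(63).
N(63) = 1 (the initial call).
N(62) = 1 (only fib(63) calls it).
For 1 <= m <= 61: fib(m) is called by fib(m+1) and fib(m+2), so
  N(m) = N(m+1) + N(m+2).
fib(0) is called only by fib(2), so N(0) = N(2).
Walk down from m=63:
  N(63)=1, N(62)=1, N(61)=2, N(60)=3, N(59)=5, N(58)=8, N(57)=13, N(56)=21, N(55)=34, N(54)=55, N(53)=89, N(52)=144, N(51)=233, N(50)=377, N(49)=610, N(48)=987, N(47)=1597, N(46)=2584, N(45)=4181, N(44)=6765, N(43)=10946, N(42)=17711, N(41)=28657, N(40)=46368, N(39)=75025, N(38)=121393, N(37)=196418, N(36)=317811, N(35)=514229, N(34)=832040, N(33)=1346269, N(32)=2178309, N(31)=3524578, N(30)=5702887, N(29)=9227465, N(28)=14930352, N(27)=24157817, N(26)=39088169, N(25)=63245986
N(25) = 63245986


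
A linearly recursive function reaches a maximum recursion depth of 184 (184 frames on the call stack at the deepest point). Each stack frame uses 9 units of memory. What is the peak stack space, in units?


Maximum recursion depth = 184 frames
Memory per frame = 9 units
Total stack space = depth * frame_size
= 184 * 9 = 1656


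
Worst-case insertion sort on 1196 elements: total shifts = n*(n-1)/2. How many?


Sum of shifts = 1 + 2 + 3 + ... + 1195
= 1196 * 1195 / 2
= 1429220 / 2
= 714610


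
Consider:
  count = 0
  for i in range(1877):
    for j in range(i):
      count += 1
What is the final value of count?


For each i, the inner loop runs i times:
  i=0: inner runs 0 times
  i=1: inner runs 1 time
  i=2: inner runs 2 times
  i=3: inner runs 3 times
  i=4: inner runs 4 times
  i=5: inner runs 5 times
  i=6: inner runs 6 times
  i=7: inner runs 7 times
  ...
Total = 0 + 1 + 2 + ... + 1876 = 1877*(1877-1)/2 = 1760626


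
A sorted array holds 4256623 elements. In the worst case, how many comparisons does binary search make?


Halving sequence: 4256623 -> 2128311 -> 1064155 -> 532077 -> 266038 -> 133019 -> 66509 -> 33254 -> 16627 -> 8313 -> 4156 -> 2078 -> 1039 -> 519 -> 259 -> 129 -> 64 -> 32 -> 16 -> 8 -> 4 -> 2 -> 1
Number of halvings = 22
Max comparisons = 22 + 1 = 23


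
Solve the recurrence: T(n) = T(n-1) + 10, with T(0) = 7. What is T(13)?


Unrolling the recurrence:
T(13) = T(12) + 10
       = T(11) + 10 + 10
       = T(10) + 10*3
       ...
       = T(0) + 10*13
       = 7 + 130 = 137


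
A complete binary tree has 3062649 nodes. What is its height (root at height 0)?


In a complete binary tree, level k holds nodes 2^k .. 2^(k+1)-1 (1-indexed).
Height = floor(log2(n)) = floor(log2(3062649)) = 21
Check: 2^21 = 2097152 <= 3062649 < 4194304 = 2^22


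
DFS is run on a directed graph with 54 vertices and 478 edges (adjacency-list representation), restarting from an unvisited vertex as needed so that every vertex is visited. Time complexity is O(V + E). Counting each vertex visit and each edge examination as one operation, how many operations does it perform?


A full DFS traversal processes each vertex exactly once (push/pop on stack).
Each directed edge is examined once.
V = 54, E = 478
V + E = 532


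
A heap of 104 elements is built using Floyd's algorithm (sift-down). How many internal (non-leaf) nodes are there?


Leaf nodes occupy roughly half the array.
Sift-down is called for each internal node, starting from the last one.
Internal nodes = floor(n/2) = floor(104/2) = 52


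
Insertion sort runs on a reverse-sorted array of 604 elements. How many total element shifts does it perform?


Sum of shifts = 1 + 2 + 3 + ... + 603
= 604 * 603 / 2
= 364212 / 2
= 182106


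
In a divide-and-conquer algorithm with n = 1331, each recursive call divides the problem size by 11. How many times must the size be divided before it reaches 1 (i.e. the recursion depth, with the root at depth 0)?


Number of divisions = log_11(1331)
Sizes: 1331 -> 121 -> 11 -> 1 (3 divisions)
Recursion depth = 3


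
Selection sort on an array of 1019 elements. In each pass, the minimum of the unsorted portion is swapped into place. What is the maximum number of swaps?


Selection sort performs one swap per pass:
  Pass 1: find min in positions 0 to 1018, swap with position 0
  Pass 2: find min in positions 1 to 1018, swap with position 1
  Pass 3: find min in positions 2 to 1018, swap with position 2
  Pass 4: find min in positions 3 to 1018, swap with position 3
  Pass 5: find min in positions 4 to 1018, swap with position 4
  ... (1013 more passes)
Total passes (and swaps) = n - 1 = 1019 - 1 = 1018


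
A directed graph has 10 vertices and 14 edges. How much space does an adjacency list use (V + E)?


Adjacency list: one list head per vertex + one entry per edge
Vertex heads: 10
Edge entries: 14
Total = 10 + 14 = 24


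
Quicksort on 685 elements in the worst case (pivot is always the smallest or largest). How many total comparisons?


In the worst case, each partition step picks the worst pivot:
  Partition 1: 684 comparisons (n-1 elements to compare)
  Partition 2: 683 comparisons
  Partition 3: 682 comparisons
  Partition 4: 681 comparisons
  Partition 5: 680 comparisons
  ...
  Last partition: 0 comparisons
Total = (n-1) + (n-2) + ... + 1 + 0 = n*(n-1)/2
= 685*684/2 = 234270


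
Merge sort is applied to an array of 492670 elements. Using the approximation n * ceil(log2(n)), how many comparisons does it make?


Merge sort divides the array into halves recursively.
Number of levels = ceil(log2(492670)) = 19
At each level, approximately n = 492670 comparisons are needed for merging.
Total comparisons ~ n * ceil(log2(n)) = 492670 * 19 = 9360730


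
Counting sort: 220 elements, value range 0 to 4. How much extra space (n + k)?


n = 220 (output array)
k = 5 (count array for 5 distinct values)
Extra space = 220 + 5 = 225


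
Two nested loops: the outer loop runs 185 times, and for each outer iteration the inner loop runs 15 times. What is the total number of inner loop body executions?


Outer loop: 185 iterations
Inner loop: 15 iterations per outer iteration
Total = 185 * 15 = 2775


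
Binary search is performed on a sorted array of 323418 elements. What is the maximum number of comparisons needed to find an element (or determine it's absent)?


Binary search halves the search space each comparison:
  Step 1: search space = 323418 -> 161709
  Step 2: search space = 161709 -> 80854
  Step 3: search space = 80854 -> 40427
  Step 4: search space = 40427 -> 20213
  Step 5: search space = 20213 -> 10106
  Step 6: search space = 10106 -> 5053
  Step 7: search space = 5053 -> 2526
  Step 8: search space = 2526 -> 1263
  Step 9: search space = 1263 -> 631
  Step 10: search space = 631 -> 315
  Step 11: search space = 315 -> 157
  Step 12: search space = 157 -> 78
  Step 13: search space = 78 -> 39
  Step 14: search space = 39 -> 19
  Step 15: search space = 19 -> 9
  Step 16: search space = 9 -> 4
  Step 17: search space = 4 -> 2
  Step 18: search space = 2 -> 1
  Step 19: search space = 1 (final check)
Maximum comparisons = floor(log2(323418)) + 1 = 18 + 1 = 19


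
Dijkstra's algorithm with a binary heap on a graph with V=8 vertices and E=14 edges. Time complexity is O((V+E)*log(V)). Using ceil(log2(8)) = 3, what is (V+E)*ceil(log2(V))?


Dijkstra with a binary heap: each vertex is extracted once, each edge may relax once.
Each heap operation costs O(log V).
V + E = 8 + 14 = 22
ceil(log2(8)) = 3 (since 2^2 = 4 < 8 <= 8 = 2^3)
Total heap work = (V+E) * ceil(log2(V)) = 22 * 3 = 66


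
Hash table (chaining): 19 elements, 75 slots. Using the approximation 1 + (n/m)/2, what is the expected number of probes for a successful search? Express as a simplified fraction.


Computing expected probes:
alpha = 19/75
= 1 + alpha/2
= 1 + 19/(2*75)
= (2*75 + 19) / (2*75)
= 169/150


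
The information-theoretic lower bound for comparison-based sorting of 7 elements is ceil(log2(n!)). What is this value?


A binary decision tree of height h has at most 2^h leaves and needs at least n! of them, so h >= ceil(log2(n!)).
Compute 7! as a running product:
  x2 = 2, x3 = 6, x4 = 24, x5 = 120
  x6 = 720, x7 = 5040
7! = 5040
Bracket between powers of 2:
  2^12 = 4096 < 5040 <= 8192 = 2^13
So ceil(log2(7!)) = 13


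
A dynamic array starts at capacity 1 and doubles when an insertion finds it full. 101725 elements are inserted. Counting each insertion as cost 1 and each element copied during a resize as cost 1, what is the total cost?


n = 101725
Insertion costs: 101725
Resizes copy 1, 2, 4, ... up to the largest power of 2 that is <= n-1 = 101724, i.e. 65536.
Copy costs = 1 + 2 + 4 + 8 + 16 + 32 + 64 + 128 + 256 + 512 + 1024 + 2048 + 4096 + 8192 + 16384 + 32768 + 65536 = 131071
Total = 101725 + 131071 = 232796


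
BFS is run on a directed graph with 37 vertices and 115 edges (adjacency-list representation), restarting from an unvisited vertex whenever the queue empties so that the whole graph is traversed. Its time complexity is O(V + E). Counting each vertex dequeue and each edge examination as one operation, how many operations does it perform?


A full BFS traversal dequeues each vertex exactly once and examines each directed edge exactly once.
V = 37 (vertex processing cost)
E = 115 (edge examination cost)
Total operations proportional to V + E = 37 + 115 = 152


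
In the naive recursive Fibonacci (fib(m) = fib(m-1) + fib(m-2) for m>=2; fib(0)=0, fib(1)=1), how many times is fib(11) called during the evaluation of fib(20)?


Let N(m) = number of times fib(m) is called while evaluating fib(20).
N(20) = 1 (the initial call).
N(19) = 1 (only fib(20) calls it).
For 1 <= m <= 18: fib(m) is called by fib(m+1) and fib(m+2), so
  N(m) = N(m+1) + N(m+2).
fib(0) is called only by fib(2), so N(0) = N(2).
Walk down from m=20:
  N(20)=1, N(19)=1, N(18)=2, N(17)=3, N(16)=5, N(15)=8, N(14)=13, N(13)=21, N(12)=34, N(11)=55
N(11) = 55


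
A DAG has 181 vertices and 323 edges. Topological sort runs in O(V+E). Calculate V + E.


V = 181 (vertex processing)
E = 323 (edge processing)
V + E = 181 + 323 = 504


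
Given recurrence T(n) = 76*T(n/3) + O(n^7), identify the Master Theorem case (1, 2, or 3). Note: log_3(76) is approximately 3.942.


Master Theorem parameters: a=76, b=3, c=7
log_b(a) = 3.942
Compare b^c with a: 3^7 = 2187 > 76, so c > log_b(a).
Comparing c=7 vs log_b(a)=3.942:
7 > 3.942 => Case 3
Result: T(n) = O(n^7)
Master Theorem case = 3


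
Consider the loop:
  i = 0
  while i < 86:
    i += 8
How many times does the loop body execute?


Starting at i = 0, each iteration adds 8.
Iterations until i >= 86:
  Iteration 1: i = 0 -> i = 8
  Iteration 2: i = 8 -> i = 16
  Iteration 3: i = 16 -> i = 24
  Iteration 4: i = 24 -> i = 32
  Iteration 5: i = 32 -> i = 40
  Iteration 6: i = 40 -> i = 48
  Iteration 7: i = 48 -> i = 56
  Iteration 8: i = 56 -> i = 64
  ... continuing ...
Total iterations = ceil(86/8) = 11


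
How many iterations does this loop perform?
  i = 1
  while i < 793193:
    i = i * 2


The loop variable doubles each iteration:
i = 1 -> 2 -> 4 -> 8 -> 16 -> 32 -> 64 -> 128 -> 256 -> 512 -> 1024 -> 2048 -> 4096 -> 8192 -> 16384 -> 32768 -> 65536 -> 131072 -> 262144 -> 524288 -> 1048576 (stop, 1048576 >= 793193)
Number of doublings = ceil(log2(793193)) = 20


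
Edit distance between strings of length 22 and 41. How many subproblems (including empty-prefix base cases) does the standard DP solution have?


The table includes base cases (empty prefixes).
Rows: (m+1) = 23
Columns: (n+1) = 42
Total = 23 * 42 = 966


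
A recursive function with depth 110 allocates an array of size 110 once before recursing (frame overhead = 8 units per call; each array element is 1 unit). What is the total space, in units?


Array allocation: 110 units (allocated once)
Stack frames: 110 deep * 8 per frame = 880 units
Total = 110 + 880 = 990


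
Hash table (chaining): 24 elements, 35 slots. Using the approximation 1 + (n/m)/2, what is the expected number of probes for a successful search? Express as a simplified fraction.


Computing expected probes:
alpha = 24/35
= 1 + alpha/2
= 1 + 24/(2*35)
= (2*35 + 24) / (2*35)
= 94/70 = 47/35


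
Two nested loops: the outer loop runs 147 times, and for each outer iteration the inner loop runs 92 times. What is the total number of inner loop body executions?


Outer loop: 147 iterations
Inner loop: 92 iterations per outer iteration
Total = 147 * 92 = 13524


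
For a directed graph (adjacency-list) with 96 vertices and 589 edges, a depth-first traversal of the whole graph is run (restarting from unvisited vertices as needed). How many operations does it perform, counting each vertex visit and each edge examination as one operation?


A full DFS traversal visits each vertex once and examines each edge once.
V = 96
E = 589
Sum = 96 + 589 = 685


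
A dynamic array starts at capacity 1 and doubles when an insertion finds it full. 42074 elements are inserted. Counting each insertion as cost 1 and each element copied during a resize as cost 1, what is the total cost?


n = 42074
Insertion costs: 42074
Resizes copy 1, 2, 4, ... up to the largest power of 2 that is <= n-1 = 42073, i.e. 32768.
Copy costs = 1 + 2 + 4 + 8 + 16 + 32 + 64 + 128 + 256 + 512 + 1024 + 2048 + 4096 + 8192 + 16384 + 32768 = 65535
Total = 42074 + 65535 = 107609


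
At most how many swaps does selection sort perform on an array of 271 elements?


Each of the 270 passes places one element in its final position.
Pass 1: swap minimum into position 0
Pass 2: swap minimum of remaining into position 1
...
Pass 270: last two elements, one swap
Maximum swaps = 271 - 1 = 270


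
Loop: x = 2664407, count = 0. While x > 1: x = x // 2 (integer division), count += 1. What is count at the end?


The variable x halves each step:
x = 2664407 -> 1332203 -> 666101 -> 333050 -> 166525 -> 83262 -> 41631 -> 20815 -> 10407 -> 5203 -> 2601 -> 1300 -> 650 -> 325 -> 162 -> 81 -> 40 -> 20 -> 10 -> 5 -> 2 -> 1
Number of halvings = floor(log2(2664407)) = 21


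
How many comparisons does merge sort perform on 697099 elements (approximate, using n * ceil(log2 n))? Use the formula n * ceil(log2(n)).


Recursion depth: ceil(log2(697099)) = 20
Each recursion level merges n = 697099 elements
Total = 697099 * 20 = 13941980


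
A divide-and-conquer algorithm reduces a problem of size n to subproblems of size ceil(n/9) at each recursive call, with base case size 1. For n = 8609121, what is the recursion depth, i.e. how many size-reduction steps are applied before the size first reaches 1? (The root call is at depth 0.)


Each step divides the size by 9 (rounding up); after k steps the size is ceil(n/9^k), which equals 1 exactly when 9^k >= n.
So the depth is the smallest k with 9^k >= 8609121, i.e. ceil(log_9(8609121)).
9^7 = 4782969 < 8609121 <= 43046721 = 9^8
Recursion depth = 8


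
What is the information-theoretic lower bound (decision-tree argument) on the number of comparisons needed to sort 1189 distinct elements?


A binary decision tree of height h has at most 2^h leaves and needs at least n! of them, so h >= ceil(log2(n!)).
1189! is far too large to multiply out, so use Stirling's series:
  ln(n!) ~ n ln n - n + (1/2) ln(2 pi n) + 1/(12n)  (error below 1/(360 n^3), negligible here)
  ln(1189) = 7.0808679
  n ln n = 1189 * 7.0808679 = 8419.1519
  (1/2) ln(2 pi * 1189) = (1/2) ln(7470.7073) = 4.4594
  1/(12*1189) = 0.0001
  ln(1189!) ~ 8419.1519 - 1189 + 4.4594 + 0.0001 = 7234.6114
Convert to base 2: log2(1189!) = 7234.6114 / ln 2 = 7234.6114 / 0.69314718 = 10437.3380
ceil(10437.3380) = 10438


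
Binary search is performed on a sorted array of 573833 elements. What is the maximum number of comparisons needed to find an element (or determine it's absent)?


Binary search halves the search space each comparison:
  Step 1: search space = 573833 -> 286916
  Step 2: search space = 286916 -> 143458
  Step 3: search space = 143458 -> 71729
  Step 4: search space = 71729 -> 35864
  Step 5: search space = 35864 -> 17932
  Step 6: search space = 17932 -> 8966
  Step 7: search space = 8966 -> 4483
  Step 8: search space = 4483 -> 2241
  Step 9: search space = 2241 -> 1120
  Step 10: search space = 1120 -> 560
  Step 11: search space = 560 -> 280
  Step 12: search space = 280 -> 140
  Step 13: search space = 140 -> 70
  Step 14: search space = 70 -> 35
  Step 15: search space = 35 -> 17
  Step 16: search space = 17 -> 8
  Step 17: search space = 8 -> 4
  Step 18: search space = 4 -> 2
  Step 19: search space = 2 -> 1
  Step 20: search space = 1 (final check)
Maximum comparisons = floor(log2(573833)) + 1 = 19 + 1 = 20


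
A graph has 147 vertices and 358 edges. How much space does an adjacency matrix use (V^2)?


Adjacency matrix: V x V grid of entries
Space = V^2 = 147^2 = 147 * 147 = 21609


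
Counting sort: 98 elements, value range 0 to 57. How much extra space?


n = 98 (output array)
k = 58 (count array for 58 distinct values)
Extra space = 98 + 58 = 156


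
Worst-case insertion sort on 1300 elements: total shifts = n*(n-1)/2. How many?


Sum of shifts = 1 + 2 + 3 + ... + 1299
= 1300 * 1299 / 2
= 1688700 / 2
= 844350


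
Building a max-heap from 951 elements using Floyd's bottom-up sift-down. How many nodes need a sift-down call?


In a heap of 951 elements (0-indexed array):
  Last element index: 950
  Parent of last element: floor((950 - 1) / 2) = 474
  Internal nodes: indices 0 to 474
  Count = floor(951/2) = 475


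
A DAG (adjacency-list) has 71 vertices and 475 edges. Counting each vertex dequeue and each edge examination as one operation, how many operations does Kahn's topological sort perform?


V = 71 (vertex processing)
E = 475 (edge processing)
V + E = 71 + 475 = 546


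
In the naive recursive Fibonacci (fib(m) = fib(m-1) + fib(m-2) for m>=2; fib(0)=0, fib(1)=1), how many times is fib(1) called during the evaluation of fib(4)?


Let N(m) = number of times fib(m) is called while evaluating fib(4).
N(4) = 1 (the initial call).
N(3) = 1 (only fib(4) calls it).
For 1 <= m <= 2: fib(m) is called by fib(m+1) and fib(m+2), so
  N(m) = N(m+1) + N(m+2).
fib(0) is called only by fib(2), so N(0) = N(2).
Walk down from m=4:
  N(4)=1, N(3)=1, N(2)=2, N(1)=3
N(1) = 3


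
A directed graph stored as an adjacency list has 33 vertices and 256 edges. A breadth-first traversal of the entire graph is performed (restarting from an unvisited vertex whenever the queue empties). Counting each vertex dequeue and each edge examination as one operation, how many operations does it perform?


A full BFS traversal dequeues each vertex once and examines each edge once.
Vertex visits: 33
Edge visits: 256
V + E = 33 + 256 = 289


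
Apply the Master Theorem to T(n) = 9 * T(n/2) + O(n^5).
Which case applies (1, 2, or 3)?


The Master Theorem: T(n) = a*T(n/b) + O(n^c)
  a = 9, b = 2, c = 5
log_b(a) = log_2(9) ~ 3.17
Compare b^c with a: 2^5 = 32 > 9, so c > log_b(a).
Since c > log_b(a), Case 3 applies.
T(n) = O(n^5)
Master Theorem case = 3


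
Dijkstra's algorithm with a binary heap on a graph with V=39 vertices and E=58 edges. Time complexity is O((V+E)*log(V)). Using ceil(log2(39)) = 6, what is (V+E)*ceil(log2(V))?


Dijkstra with a binary heap: each vertex is extracted once, each edge may relax once.
Each heap operation costs O(log V).
V + E = 39 + 58 = 97
ceil(log2(39)) = 6 (since 2^5 = 32 < 39 <= 64 = 2^6)
Total heap work = (V+E) * ceil(log2(V)) = 97 * 6 = 582


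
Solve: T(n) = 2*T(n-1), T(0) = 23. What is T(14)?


Unrolling:
T(14) = 2*T(13) = 2^2*T(12) = ... = 2^14*T(0)
= 2^14 * 23
= 16384 * 23 = 376832


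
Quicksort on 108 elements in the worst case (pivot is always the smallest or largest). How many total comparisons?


In the worst case, each partition step picks the worst pivot:
  Partition 1: 107 comparisons (n-1 elements to compare)
  Partition 2: 106 comparisons
  Partition 3: 105 comparisons
  Partition 4: 104 comparisons
  Partition 5: 103 comparisons
  ...
  Last partition: 0 comparisons
Total = (n-1) + (n-2) + ... + 1 + 0 = n*(n-1)/2
= 108*107/2 = 5778


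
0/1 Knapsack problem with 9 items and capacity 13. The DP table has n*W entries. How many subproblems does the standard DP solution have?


The DP table is indexed by (item, capacity).
Rows: 9 items
Columns: 13 capacity values (1 to W)
Total subproblems = 9 * 13 = 117


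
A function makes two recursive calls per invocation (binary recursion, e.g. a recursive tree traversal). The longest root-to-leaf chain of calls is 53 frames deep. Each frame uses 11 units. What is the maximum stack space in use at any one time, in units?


Binary recursion: the two calls run one after the other, so only one root-to-leaf chain of frames is on the stack at a time.
Maximum depth (longest chain) = 53 frames
Each frame = 11 units
Max stack space = 53 * 11 = 583


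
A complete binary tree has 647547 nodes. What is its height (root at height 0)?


In a complete binary tree, level k holds nodes 2^k .. 2^(k+1)-1 (1-indexed).
Height = floor(log2(n)) = floor(log2(647547)) = 19
Check: 2^19 = 524288 <= 647547 < 1048576 = 2^20


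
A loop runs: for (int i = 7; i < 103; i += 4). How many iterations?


Loop starts at i = 7, increments by 4, stops when i >= 103.
Number of iterations = ceil((103 - 7) / 4)
= ceil(96 / 4)
= 24


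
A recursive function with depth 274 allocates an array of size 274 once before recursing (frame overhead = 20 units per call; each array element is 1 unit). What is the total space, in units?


Array allocation: 274 units (allocated once)
Stack frames: 274 deep * 20 per frame = 5480 units
Total = 274 + 5480 = 5754


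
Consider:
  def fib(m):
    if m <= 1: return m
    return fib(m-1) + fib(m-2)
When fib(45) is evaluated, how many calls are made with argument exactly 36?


Let N(m) = number of times fib(m) is called while evaluating fib(45).
N(45) = 1 (the initial call).
N(44) = 1 (only fib(45) calls it).
For 1 <= m <= 43: fib(m) is called by fib(m+1) and fib(m+2), so
  N(m) = N(m+1) + N(m+2).
fib(0) is called only by fib(2), so N(0) = N(2).
Walk down from m=45:
  N(45)=1, N(44)=1, N(43)=2, N(42)=3, N(41)=5, N(40)=8, N(39)=13, N(38)=21, N(37)=34, N(36)=55
N(36) = 55


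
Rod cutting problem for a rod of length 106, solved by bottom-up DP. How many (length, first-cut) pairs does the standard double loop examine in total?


For each subproblem length i = 1..106, the inner loop considers i possible first cuts.
Total = 1 + 2 + ... + 106
= 106*(106+1)/2
= 106*107/2 = 5671


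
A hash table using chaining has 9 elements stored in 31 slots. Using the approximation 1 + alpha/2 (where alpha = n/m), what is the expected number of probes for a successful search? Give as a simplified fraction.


Load factor alpha = n/m = 9/31
Expected probes = 1 + alpha/2 = 1 + 9/(2*31)
= 1 + 9/62
= 62/62 + 9/62
= 71/62


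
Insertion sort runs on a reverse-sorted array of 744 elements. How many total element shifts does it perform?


Sum of shifts = 1 + 2 + 3 + ... + 743
= 744 * 743 / 2
= 552792 / 2
= 276396


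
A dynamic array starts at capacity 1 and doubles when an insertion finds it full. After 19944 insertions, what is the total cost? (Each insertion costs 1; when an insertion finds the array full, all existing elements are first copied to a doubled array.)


Insertion cost: 19944 (one per element)
Resizes occur just before inserting elements 2, 3, 5, 9, ...
Elements copied at each resize: 1 + 2 + 4 + 8 + 16 + 32 + 64 + 128 + 256 + 512 + 1024 + 2048 + 4096 + 8192 + 16384
Sum of copies = 32767 (geometric series: 2^k - 1)
Total = 19944 + 32767 = 52711


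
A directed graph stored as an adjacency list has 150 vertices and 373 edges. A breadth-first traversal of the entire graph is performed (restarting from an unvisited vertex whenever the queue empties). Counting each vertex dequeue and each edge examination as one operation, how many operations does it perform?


A full BFS traversal dequeues each vertex once and examines each edge once.
Vertex visits: 150
Edge visits: 373
V + E = 150 + 373 = 523


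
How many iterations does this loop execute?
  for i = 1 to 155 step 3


The loop variable i takes values starting at 1 and increments by 3 each iteration.
Sequence: i = 1, 4, 7, 10, 13, 16, 19, 22, 25, ...
The upper bound 155 is inclusive, so the count is floor((last - first) / step) + 1:
floor((155 - 1) / 3) + 1 = floor(154/3) + 1 = 51 + 1 = 52


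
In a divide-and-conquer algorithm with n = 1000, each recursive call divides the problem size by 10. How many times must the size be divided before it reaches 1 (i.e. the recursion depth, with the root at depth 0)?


Number of divisions = log_10(1000)
Sizes: 1000 -> 100 -> 10 -> 1 (3 divisions)
Recursion depth = 3


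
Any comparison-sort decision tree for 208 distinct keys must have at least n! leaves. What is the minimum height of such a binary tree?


A binary decision tree of height h has at most 2^h leaves and needs at least n! of them, so h >= ceil(log2(n!)).
208! is far too large to multiply out, so use Stirling's series:
  ln(n!) ~ n ln n - n + (1/2) ln(2 pi n) + 1/(12n)  (error below 1/(360 n^3), negligible here)
  ln(208) = 5.3375381
  n ln n = 208 * 5.3375381 = 1110.2079
  (1/2) ln(2 pi * 208) = (1/2) ln(1306.9025) = 3.5877
  1/(12*208) = 0.0004
  ln(208!) ~ 1110.2079 - 208 + 3.5877 + 0.0004 = 905.7960
Convert to base 2: log2(208!) = 905.7960 / ln 2 = 905.7960 / 0.69314718 = 1306.7874
ceil(1306.7874) = 1307


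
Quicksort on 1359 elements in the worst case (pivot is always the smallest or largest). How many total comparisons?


In the worst case, each partition step picks the worst pivot:
  Partition 1: 1358 comparisons (n-1 elements to compare)
  Partition 2: 1357 comparisons
  Partition 3: 1356 comparisons
  Partition 4: 1355 comparisons
  Partition 5: 1354 comparisons
  ...
  Last partition: 0 comparisons
Total = (n-1) + (n-2) + ... + 1 + 0 = n*(n-1)/2
= 1359*1358/2 = 922761


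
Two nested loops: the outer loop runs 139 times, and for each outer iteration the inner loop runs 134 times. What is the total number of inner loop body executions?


Outer loop: 139 iterations
Inner loop: 134 iterations per outer iteration
Total = 139 * 134 = 18626
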